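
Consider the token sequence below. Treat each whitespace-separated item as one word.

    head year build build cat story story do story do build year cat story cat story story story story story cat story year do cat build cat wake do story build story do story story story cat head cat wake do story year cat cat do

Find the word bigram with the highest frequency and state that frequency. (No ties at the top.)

Bigram frequencies (highest first):
  story story: 7
  cat story: 4
  do story: 4
  story do: 3
  story cat: 3
  build cat: 2
  … (18 more, each ≤ 2)

"story story", 7 times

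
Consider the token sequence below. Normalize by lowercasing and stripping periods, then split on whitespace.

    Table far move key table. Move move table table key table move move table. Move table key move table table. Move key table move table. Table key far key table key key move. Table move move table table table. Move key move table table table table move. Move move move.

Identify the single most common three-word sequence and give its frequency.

"move table table", 5 times

Trigram frequencies (highest first):
  move table table: 5
  table move move: 4
  key table move: 3
  move move table: 3
  key move table: 3
  table table move: 3
  … (19 more, each ≤ 3)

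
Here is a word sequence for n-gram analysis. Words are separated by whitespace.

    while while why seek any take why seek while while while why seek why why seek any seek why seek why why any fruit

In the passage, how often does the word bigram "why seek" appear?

Scanning the 23 overlapping bigram windows for "why seek":
  position 3–4: why seek
  position 7–8: why seek
  position 12–13: why seek
  position 15–16: why seek
  position 19–20: why seek

5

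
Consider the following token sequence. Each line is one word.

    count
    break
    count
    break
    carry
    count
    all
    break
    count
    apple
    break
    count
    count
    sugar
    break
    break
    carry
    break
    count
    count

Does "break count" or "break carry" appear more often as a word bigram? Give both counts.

"break count": 4 occurrences
"break carry": 2 occurrences

"break count" (4 vs 2)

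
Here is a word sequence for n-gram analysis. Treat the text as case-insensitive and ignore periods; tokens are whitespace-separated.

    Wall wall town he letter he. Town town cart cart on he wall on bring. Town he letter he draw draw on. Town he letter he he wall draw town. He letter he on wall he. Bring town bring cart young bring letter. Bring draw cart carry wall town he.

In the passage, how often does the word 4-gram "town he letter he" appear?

4

Scanning the 47 overlapping 4-gram windows for "town he letter he":
  position 3–6: town he letter he
  position 16–19: town he letter he
  position 23–26: town he letter he
  position 30–33: town he letter he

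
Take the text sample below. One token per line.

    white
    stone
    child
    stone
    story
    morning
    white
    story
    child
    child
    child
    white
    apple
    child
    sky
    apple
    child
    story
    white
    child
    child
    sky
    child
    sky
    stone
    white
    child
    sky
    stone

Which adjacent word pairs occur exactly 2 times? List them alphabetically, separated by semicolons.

Bigram counts meeting the condition (exactly 2 times):
  apple child: 2
  sky stone: 2
  white child: 2

apple child; sky stone; white child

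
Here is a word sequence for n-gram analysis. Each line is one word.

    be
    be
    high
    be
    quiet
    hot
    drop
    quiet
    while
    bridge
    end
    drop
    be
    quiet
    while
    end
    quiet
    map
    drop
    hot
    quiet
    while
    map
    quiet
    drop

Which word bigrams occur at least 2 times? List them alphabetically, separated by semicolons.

Bigram counts meeting the condition (at least 2 times):
  be quiet: 2
  quiet while: 3

be quiet; quiet while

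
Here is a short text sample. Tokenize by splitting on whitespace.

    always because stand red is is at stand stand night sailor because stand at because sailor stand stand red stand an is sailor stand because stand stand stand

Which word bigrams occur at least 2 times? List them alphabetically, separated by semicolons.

Bigram counts meeting the condition (at least 2 times):
  because stand: 3
  sailor stand: 2
  stand red: 2
  stand stand: 4

because stand; sailor stand; stand red; stand stand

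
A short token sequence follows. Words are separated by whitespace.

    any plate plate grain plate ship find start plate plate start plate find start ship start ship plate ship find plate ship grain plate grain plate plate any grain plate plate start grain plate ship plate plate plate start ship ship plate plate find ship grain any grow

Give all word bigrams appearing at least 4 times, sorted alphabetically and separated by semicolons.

Bigram counts meeting the condition (at least 4 times):
  grain plate: 5
  plate plate: 7
  plate ship: 4

grain plate; plate plate; plate ship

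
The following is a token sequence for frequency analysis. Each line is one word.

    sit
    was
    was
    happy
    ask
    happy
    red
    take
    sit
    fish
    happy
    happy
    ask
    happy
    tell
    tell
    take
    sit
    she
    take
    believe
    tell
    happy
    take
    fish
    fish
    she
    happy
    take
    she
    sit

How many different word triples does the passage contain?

28

31 tokens → 29 trigram windows in total.
Repeated trigrams (each contributes count−1 duplicates):
  happy ask happy: 2
1 duplicate windows → 29 − 1 = 28 distinct.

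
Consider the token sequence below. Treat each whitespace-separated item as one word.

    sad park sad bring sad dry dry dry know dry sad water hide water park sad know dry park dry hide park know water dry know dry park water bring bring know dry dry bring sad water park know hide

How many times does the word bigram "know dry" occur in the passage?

Scanning the 39 overlapping bigram windows for "know dry":
  position 9–10: know dry
  position 17–18: know dry
  position 26–27: know dry
  position 32–33: know dry

4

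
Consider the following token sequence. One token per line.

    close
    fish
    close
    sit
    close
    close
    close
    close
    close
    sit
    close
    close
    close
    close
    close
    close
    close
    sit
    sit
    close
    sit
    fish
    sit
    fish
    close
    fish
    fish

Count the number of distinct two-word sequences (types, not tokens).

27 tokens → 26 bigram windows in total.
Repeated bigrams (each contributes count−1 duplicates):
  close close: 10
  close sit: 4
  sit close: 3
  close fish: 2
  fish close: 2
  sit fish: 2
17 duplicate windows → 26 − 17 = 9 distinct.

9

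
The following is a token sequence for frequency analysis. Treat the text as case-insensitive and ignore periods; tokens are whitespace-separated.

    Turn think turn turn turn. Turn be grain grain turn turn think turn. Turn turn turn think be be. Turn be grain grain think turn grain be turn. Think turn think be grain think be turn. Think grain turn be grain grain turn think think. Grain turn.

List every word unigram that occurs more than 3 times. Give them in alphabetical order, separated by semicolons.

Unigram counts meeting the condition (more than 3 times):
  be: 8
  grain: 10
  think: 10
  turn: 19

be; grain; think; turn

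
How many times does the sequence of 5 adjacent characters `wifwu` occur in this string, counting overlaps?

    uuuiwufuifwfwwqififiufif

Sliding a length-5 window over the 24 characters (20 positions):
  (no match at any position)

0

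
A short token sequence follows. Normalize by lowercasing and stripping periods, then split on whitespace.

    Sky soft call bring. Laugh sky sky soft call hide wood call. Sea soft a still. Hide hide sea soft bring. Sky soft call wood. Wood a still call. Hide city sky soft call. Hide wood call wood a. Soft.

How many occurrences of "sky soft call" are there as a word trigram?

4

Scanning the 38 overlapping trigram windows for "sky soft call":
  position 1–3: sky soft call
  position 7–9: sky soft call
  position 22–24: sky soft call
  position 32–34: sky soft call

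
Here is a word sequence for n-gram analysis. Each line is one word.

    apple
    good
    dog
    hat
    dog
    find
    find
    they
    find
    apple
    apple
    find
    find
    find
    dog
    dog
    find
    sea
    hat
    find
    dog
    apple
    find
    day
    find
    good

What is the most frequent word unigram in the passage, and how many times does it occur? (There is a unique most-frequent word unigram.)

"find", 10 times

Unigram frequencies (highest first):
  find: 10
  dog: 5
  apple: 4
  good: 2
  hat: 2
  they: 1
  … (2 more, each ≤ 1)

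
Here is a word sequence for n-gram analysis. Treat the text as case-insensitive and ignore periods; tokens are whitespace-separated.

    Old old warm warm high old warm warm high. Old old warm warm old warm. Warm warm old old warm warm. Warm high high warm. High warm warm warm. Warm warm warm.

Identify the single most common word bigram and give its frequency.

Bigram frequencies (highest first):
  warm warm: 12
  old warm: 5
  warm high: 4
  old old: 3
  high old: 2
  warm old: 2
  … (2 more, each ≤ 2)

"warm warm", 12 times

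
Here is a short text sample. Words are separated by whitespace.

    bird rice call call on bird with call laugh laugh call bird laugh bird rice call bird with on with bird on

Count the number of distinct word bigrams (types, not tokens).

22 tokens → 21 bigram windows in total.
Repeated bigrams (each contributes count−1 duplicates):
  bird rice: 2
  bird with: 2
  call bird: 2
  rice call: 2
4 duplicate windows → 21 − 4 = 17 distinct.

17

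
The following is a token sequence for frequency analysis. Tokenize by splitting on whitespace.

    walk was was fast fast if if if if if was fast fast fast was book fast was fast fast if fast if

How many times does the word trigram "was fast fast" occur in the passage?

3

Scanning the 21 overlapping trigram windows for "was fast fast":
  position 3–5: was fast fast
  position 11–13: was fast fast
  position 18–20: was fast fast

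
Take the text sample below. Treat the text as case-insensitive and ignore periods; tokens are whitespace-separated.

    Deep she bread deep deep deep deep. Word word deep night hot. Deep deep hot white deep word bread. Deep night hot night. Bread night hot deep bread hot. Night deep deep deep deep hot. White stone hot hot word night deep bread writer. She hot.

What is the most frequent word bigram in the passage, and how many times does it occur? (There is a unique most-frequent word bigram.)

Bigram frequencies (highest first):
  deep deep: 7
  night hot: 3
  bread deep: 2
  deep word: 2
  deep night: 2
  hot deep: 2
  … (22 more, each ≤ 2)

"deep deep", 7 times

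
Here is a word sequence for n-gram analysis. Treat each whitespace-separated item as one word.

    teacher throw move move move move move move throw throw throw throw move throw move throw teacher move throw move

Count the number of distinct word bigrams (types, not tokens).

20 tokens → 19 bigram windows in total.
Repeated bigrams (each contributes count−1 duplicates):
  move move: 5
  move throw: 4
  throw move: 4
  throw throw: 3
12 duplicate windows → 19 − 12 = 7 distinct.

7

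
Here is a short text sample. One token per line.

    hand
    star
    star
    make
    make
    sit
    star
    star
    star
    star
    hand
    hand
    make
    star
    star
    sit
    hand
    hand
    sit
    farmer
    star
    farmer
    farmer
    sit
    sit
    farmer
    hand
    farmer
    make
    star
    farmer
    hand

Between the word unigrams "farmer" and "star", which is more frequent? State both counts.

"farmer": 6 occurrences
"star": 10 occurrences

"star" (10 vs 6)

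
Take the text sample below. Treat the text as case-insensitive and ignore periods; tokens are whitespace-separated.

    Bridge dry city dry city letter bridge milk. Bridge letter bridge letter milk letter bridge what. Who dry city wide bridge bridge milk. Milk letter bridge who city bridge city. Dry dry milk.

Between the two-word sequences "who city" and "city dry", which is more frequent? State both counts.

"who city": 1 occurrence
"city dry": 2 occurrences

"city dry" (2 vs 1)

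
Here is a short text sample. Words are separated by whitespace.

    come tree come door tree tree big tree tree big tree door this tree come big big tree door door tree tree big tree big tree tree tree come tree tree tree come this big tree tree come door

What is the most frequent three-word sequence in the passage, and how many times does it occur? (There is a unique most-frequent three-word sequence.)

Trigram frequencies (highest first):
  tree big tree: 4
  tree tree big: 3
  big tree tree: 3
  tree tree come: 3
  tree come door: 2
  door tree tree: 2
  … (18 more, each ≤ 2)

"tree big tree", 4 times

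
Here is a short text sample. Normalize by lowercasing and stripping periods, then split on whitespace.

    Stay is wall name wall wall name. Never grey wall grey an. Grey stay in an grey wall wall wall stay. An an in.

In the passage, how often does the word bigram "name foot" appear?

0

Scanning the 23 overlapping bigram windows for "name foot":
  (none found)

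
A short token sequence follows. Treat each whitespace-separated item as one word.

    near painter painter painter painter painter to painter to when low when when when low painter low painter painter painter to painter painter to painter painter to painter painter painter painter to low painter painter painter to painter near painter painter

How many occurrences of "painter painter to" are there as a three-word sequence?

Scanning the 39 overlapping trigram windows for "painter painter to":
  position 5–7: painter painter to
  position 19–21: painter painter to
  position 22–24: painter painter to
  position 25–27: painter painter to
  position 30–32: painter painter to
  position 35–37: painter painter to

6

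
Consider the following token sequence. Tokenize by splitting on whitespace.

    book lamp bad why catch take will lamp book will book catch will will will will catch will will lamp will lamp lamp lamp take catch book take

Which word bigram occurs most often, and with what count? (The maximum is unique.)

Bigram frequencies (highest first):
  will will: 4
  will lamp: 3
  catch will: 2
  lamp lamp: 2
  book lamp: 1
  lamp bad: 1
  … (14 more, each ≤ 1)

"will will", 4 times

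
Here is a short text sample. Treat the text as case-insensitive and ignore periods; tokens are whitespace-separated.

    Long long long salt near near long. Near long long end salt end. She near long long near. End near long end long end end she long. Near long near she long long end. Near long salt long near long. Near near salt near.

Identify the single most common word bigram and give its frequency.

Bigram frequencies (highest first):
  near long: 7
  long near: 6
  long long: 5
  long end: 4
  long salt: 2
  salt near: 2
  … (13 more, each ≤ 2)

"near long", 7 times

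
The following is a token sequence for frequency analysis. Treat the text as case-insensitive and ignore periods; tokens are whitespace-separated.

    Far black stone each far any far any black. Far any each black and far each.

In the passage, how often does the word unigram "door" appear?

0

Scanning the 16 tokens for "door":
  (none found)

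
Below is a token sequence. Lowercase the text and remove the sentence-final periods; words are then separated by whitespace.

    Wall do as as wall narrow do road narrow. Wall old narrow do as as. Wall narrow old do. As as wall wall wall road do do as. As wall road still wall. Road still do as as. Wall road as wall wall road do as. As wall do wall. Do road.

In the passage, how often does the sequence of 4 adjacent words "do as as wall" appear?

Scanning the 49 overlapping 4-gram windows for "do as as wall":
  position 2–5: do as as wall
  position 13–16: do as as wall
  position 19–22: do as as wall
  position 27–30: do as as wall
  position 36–39: do as as wall
  position 45–48: do as as wall

6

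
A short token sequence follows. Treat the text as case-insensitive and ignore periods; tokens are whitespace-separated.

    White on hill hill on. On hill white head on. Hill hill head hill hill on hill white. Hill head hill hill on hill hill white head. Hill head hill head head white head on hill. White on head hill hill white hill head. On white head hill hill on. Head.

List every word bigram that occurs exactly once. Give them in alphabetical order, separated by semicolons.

Bigram counts meeting the condition (exactly once):
  head head: 1
  head white: 1
  on on: 1
  on white: 1

head head; head white; on on; on white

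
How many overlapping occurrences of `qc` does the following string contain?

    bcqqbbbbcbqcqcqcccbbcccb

3

Sliding a length-2 window over the 24 characters (23 positions):
  position 11–12: qc
  position 13–14: qc
  position 15–16: qc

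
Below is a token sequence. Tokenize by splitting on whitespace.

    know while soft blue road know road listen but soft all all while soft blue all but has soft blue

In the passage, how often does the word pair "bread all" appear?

0

Scanning the 19 overlapping bigram windows for "bread all":
  (none found)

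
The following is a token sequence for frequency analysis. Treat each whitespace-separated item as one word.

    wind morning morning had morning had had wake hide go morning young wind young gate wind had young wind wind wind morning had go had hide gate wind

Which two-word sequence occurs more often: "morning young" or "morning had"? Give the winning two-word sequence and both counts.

"morning had" (3 vs 1)

"morning young": 1 occurrence
"morning had": 3 occurrences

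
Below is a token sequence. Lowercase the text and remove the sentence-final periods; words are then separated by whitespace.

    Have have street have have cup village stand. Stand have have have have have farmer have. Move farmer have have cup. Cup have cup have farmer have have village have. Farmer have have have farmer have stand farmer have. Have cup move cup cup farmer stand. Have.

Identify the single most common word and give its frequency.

Unigram frequencies (highest first):
  have: 24
  cup: 7
  farmer: 7
  stand: 4
  village: 2
  move: 2
  … (1 more, each ≤ 1)

"have", 24 times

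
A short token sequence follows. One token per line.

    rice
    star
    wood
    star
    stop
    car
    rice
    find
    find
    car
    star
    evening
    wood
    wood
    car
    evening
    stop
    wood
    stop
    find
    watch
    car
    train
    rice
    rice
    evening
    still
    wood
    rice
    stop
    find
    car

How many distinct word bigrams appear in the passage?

29

32 tokens → 31 bigram windows in total.
Repeated bigrams (each contributes count−1 duplicates):
  find car: 2
  stop find: 2
2 duplicate windows → 31 − 2 = 29 distinct.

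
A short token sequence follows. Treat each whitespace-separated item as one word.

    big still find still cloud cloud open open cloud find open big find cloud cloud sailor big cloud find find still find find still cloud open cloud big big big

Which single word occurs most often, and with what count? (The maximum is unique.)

"cloud", 8 times

Unigram frequencies (highest first):
  cloud: 8
  find: 7
  big: 6
  still: 4
  open: 4
  sailor: 1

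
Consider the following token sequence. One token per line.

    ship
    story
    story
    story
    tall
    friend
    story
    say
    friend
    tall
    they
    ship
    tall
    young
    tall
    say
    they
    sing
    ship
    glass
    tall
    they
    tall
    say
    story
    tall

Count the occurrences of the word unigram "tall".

Scanning the 26 tokens for "tall":
  position 5: tall
  position 10: tall
  position 13: tall
  position 15: tall
  position 21: tall
  position 23: tall
  position 26: tall

7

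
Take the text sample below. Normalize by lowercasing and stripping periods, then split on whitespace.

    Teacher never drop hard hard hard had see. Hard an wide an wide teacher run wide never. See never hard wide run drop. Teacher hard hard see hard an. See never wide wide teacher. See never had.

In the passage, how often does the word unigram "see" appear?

5

Scanning the 37 tokens for "see":
  position 8: see
  position 18: see
  position 27: see
  position 30: see
  position 35: see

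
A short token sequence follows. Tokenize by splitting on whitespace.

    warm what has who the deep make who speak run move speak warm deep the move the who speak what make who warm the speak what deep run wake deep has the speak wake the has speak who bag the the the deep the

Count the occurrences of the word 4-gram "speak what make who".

1

Scanning the 41 overlapping 4-gram windows for "speak what make who":
  position 19–22: speak what make who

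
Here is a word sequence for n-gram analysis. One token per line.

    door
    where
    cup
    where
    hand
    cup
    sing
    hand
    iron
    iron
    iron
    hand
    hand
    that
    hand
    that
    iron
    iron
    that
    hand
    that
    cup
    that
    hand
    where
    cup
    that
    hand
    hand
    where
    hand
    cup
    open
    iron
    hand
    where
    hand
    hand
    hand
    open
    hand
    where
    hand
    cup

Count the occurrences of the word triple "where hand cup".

Scanning the 42 overlapping trigram windows for "where hand cup":
  position 4–6: where hand cup
  position 30–32: where hand cup
  position 42–44: where hand cup

3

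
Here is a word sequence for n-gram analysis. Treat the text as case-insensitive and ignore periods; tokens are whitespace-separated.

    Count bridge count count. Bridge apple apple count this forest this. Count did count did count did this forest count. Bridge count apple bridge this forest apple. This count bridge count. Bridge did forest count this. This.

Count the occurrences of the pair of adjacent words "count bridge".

5

Scanning the 36 overlapping bigram windows for "count bridge":
  position 1–2: count bridge
  position 4–5: count bridge
  position 20–21: count bridge
  position 29–30: count bridge
  position 31–32: count bridge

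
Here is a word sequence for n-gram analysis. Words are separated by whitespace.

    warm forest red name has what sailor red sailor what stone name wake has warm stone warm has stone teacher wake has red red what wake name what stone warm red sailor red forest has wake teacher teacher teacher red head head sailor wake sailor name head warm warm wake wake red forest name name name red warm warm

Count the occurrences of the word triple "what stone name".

Scanning the 57 overlapping trigram windows for "what stone name":
  position 10–12: what stone name

1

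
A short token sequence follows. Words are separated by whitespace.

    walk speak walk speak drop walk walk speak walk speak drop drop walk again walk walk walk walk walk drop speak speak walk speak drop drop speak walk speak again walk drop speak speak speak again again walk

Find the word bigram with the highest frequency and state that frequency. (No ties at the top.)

Bigram frequencies (highest first):
  walk speak: 6
  walk walk: 5
  speak walk: 4
  speak drop: 3
  again walk: 3
  drop speak: 3
  … (7 more, each ≤ 3)

"walk speak", 6 times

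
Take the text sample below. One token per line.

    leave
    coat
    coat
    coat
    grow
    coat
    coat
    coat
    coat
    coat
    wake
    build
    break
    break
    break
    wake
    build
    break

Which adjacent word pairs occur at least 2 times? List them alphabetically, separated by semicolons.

Bigram counts meeting the condition (at least 2 times):
  break break: 2
  build break: 2
  coat coat: 6
  wake build: 2

break break; build break; coat coat; wake build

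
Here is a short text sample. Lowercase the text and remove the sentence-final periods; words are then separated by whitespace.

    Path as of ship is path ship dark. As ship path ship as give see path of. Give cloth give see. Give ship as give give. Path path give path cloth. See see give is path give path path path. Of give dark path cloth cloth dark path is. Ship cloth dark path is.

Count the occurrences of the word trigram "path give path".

Scanning the 52 overlapping trigram windows for "path give path":
  position 28–30: path give path
  position 36–38: path give path

2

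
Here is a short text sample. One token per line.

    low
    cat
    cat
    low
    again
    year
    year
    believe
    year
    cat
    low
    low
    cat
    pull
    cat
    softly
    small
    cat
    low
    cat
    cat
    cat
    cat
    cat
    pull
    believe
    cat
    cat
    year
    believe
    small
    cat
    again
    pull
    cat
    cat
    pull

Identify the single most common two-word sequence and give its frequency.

"cat cat", 7 times

Bigram frequencies (highest first):
  cat cat: 7
  low cat: 3
  cat low: 3
  cat pull: 3
  year believe: 2
  pull cat: 2
  … (15 more, each ≤ 2)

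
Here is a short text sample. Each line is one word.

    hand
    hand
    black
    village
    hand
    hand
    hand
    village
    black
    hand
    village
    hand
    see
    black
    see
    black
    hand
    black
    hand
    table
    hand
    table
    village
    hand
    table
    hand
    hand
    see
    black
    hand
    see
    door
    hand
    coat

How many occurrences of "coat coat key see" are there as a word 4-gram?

Scanning the 31 overlapping 4-gram windows for "coat coat key see":
  (none found)

0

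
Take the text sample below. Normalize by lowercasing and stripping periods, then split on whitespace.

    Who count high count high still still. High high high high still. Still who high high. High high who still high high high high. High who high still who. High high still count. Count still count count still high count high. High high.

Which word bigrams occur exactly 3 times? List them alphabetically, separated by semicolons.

count high; still high; who high

Bigram counts meeting the condition (exactly 3 times):
  count high: 3
  still high: 3
  who high: 3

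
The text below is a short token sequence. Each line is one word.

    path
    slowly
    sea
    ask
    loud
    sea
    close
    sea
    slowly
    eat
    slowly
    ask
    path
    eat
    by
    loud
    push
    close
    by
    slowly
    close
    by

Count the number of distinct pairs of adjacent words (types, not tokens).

20

22 tokens → 21 bigram windows in total.
Repeated bigrams (each contributes count−1 duplicates):
  close by: 2
1 duplicate windows → 21 − 1 = 20 distinct.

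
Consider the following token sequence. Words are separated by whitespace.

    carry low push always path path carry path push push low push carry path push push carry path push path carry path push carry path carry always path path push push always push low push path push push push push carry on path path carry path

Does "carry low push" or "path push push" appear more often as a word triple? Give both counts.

"path push push" (4 vs 1)

"carry low push": 1 occurrence
"path push push": 4 occurrences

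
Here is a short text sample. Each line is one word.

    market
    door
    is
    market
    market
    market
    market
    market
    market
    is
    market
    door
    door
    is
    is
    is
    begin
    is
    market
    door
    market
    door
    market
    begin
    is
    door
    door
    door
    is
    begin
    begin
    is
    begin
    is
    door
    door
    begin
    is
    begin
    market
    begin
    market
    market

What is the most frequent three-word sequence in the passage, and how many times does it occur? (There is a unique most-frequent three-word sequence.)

Trigram frequencies (highest first):
  market market market: 4
  is market door: 2
  door door is: 2
  is begin is: 2
  market door market: 2
  begin is door: 2
  … (25 more, each ≤ 2)

"market market market", 4 times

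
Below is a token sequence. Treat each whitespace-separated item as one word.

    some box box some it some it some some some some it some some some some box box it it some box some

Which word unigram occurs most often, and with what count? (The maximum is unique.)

"some", 13 times

Unigram frequencies (highest first):
  some: 13
  box: 5
  it: 5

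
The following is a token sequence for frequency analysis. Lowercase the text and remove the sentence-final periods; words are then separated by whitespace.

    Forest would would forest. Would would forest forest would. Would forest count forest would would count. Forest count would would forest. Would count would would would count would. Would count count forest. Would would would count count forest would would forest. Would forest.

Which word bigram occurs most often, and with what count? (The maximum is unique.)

"would would", 11 times

Bigram frequencies (highest first):
  would would: 11
  forest would: 8
  would forest: 6
  would count: 5
  count forest: 4
  count would: 3
  … (3 more, each ≤ 2)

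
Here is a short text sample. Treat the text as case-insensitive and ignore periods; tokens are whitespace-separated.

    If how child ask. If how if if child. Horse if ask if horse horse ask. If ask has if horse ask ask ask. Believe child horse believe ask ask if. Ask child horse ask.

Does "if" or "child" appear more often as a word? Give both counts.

"if": 9 occurrences
"child": 4 occurrences

"if" (9 vs 4)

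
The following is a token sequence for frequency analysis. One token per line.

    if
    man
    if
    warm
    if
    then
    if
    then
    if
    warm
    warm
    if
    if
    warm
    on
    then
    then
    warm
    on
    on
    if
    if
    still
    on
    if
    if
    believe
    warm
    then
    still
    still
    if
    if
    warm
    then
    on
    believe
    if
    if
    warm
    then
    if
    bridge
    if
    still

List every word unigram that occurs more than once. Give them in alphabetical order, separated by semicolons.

believe; if; on; still; then; warm

Unigram counts meeting the condition (more than once):
  believe: 2
  if: 17
  on: 5
  still: 4
  then: 7
  warm: 8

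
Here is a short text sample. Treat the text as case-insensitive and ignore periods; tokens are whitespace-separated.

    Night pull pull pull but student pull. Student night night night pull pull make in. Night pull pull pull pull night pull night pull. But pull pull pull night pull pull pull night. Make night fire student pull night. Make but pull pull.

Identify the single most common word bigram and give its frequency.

Bigram frequencies (highest first):
  pull pull: 11
  night pull: 6
  pull night: 5
  pull but: 2
  student pull: 2
  night night: 2
  … (12 more, each ≤ 2)

"pull pull", 11 times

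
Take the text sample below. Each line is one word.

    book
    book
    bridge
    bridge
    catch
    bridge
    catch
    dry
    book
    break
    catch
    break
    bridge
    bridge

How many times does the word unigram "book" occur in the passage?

Scanning the 14 tokens for "book":
  position 1: book
  position 2: book
  position 9: book

3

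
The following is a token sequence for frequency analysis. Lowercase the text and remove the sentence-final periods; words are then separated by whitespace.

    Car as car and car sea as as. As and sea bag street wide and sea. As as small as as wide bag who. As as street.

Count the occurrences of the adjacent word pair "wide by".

0

Scanning the 26 overlapping bigram windows for "wide by":
  (none found)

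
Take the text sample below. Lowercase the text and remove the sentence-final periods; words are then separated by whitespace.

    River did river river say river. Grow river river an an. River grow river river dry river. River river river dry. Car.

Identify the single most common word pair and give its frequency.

Bigram frequencies (highest first):
  river river: 6
  river grow: 2
  grow river: 2
  river dry: 2
  river did: 1
  did river: 1
  … (7 more, each ≤ 1)

"river river", 6 times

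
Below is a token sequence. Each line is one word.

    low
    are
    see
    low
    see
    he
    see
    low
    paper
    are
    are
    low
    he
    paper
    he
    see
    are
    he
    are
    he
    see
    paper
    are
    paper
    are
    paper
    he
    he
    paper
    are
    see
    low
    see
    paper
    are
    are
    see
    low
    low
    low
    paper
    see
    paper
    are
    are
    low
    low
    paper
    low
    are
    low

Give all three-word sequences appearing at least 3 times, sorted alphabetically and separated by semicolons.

Trigram counts meeting the condition (at least 3 times):
  are see low: 3
  paper are are: 3
  see paper are: 3

are see low; paper are are; see paper are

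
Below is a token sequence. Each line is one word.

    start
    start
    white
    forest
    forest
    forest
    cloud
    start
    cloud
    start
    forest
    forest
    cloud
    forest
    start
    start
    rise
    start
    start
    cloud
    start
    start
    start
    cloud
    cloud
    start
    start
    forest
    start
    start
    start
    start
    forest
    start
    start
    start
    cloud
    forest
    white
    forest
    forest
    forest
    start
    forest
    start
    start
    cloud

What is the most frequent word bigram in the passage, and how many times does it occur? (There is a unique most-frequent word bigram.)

Bigram frequencies (highest first):
  start start: 12
  forest forest: 5
  start cloud: 5
  forest start: 5
  cloud start: 4
  start forest: 4
  … (8 more, each ≤ 2)

"start start", 12 times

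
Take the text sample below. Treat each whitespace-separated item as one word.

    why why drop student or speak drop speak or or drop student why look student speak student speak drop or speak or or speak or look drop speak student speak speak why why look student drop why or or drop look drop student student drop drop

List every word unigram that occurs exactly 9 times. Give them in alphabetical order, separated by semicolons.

Unigram counts meeting the condition (exactly 9 times):
  or: 9
  speak: 9

or; speak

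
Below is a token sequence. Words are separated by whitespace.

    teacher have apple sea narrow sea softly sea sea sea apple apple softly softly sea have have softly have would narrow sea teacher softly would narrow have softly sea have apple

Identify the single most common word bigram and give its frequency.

"softly sea", 3 times

Bigram frequencies (highest first):
  softly sea: 3
  have apple: 2
  narrow sea: 2
  sea sea: 2
  sea have: 2
  have softly: 2
  … (16 more, each ≤ 2)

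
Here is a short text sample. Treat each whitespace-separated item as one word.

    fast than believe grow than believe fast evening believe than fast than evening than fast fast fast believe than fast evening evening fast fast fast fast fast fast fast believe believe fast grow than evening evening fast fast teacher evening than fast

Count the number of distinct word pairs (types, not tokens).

19

42 tokens → 41 bigram windows in total.
Repeated bigrams (each contributes count−1 duplicates):
  fast fast: 9
  than fast: 4
  believe fast: 2
  believe than: 2
  evening evening: 2
  evening fast: 2
  evening than: 2
  fast believe: 2
  … (5 more repeated)
22 duplicate windows → 41 − 22 = 19 distinct.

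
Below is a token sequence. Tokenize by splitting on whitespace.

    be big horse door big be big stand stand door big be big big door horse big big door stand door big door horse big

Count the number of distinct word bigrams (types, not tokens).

25 tokens → 24 bigram windows in total.
Repeated bigrams (each contributes count−1 duplicates):
  be big: 3
  big door: 3
  door big: 3
  big be: 2
  big big: 2
  door horse: 2
  horse big: 2
  stand door: 2
11 duplicate windows → 24 − 11 = 13 distinct.

13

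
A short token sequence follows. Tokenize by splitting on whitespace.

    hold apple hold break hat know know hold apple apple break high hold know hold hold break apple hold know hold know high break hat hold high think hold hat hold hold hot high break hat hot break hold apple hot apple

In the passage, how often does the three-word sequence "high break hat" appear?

2

Scanning the 40 overlapping trigram windows for "high break hat":
  position 23–25: high break hat
  position 34–36: high break hat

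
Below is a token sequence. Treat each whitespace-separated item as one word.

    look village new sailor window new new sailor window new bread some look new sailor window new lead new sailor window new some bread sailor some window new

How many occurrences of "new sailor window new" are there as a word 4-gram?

4

Scanning the 25 overlapping 4-gram windows for "new sailor window new":
  position 3–6: new sailor window new
  position 7–10: new sailor window new
  position 14–17: new sailor window new
  position 19–22: new sailor window new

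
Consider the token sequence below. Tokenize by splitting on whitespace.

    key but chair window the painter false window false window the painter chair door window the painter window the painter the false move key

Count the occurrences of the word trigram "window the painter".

Scanning the 22 overlapping trigram windows for "window the painter":
  position 4–6: window the painter
  position 10–12: window the painter
  position 15–17: window the painter
  position 18–20: window the painter

4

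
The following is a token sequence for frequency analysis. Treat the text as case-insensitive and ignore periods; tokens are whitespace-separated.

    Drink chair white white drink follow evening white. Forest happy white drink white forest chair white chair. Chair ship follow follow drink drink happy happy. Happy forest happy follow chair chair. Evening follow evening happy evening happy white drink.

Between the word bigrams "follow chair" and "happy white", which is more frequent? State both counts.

"follow chair": 1 occurrence
"happy white": 2 occurrences

"happy white" (2 vs 1)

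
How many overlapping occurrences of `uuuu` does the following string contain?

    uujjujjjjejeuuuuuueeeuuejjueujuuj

Sliding a length-4 window over the 33 characters (30 positions):
  position 13–16: uuuu
  position 14–17: uuuu
  position 15–18: uuuu

3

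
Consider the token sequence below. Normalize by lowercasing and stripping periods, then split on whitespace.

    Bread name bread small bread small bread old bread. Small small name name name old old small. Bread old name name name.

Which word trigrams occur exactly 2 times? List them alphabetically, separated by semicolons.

Trigram counts meeting the condition (exactly 2 times):
  bread small bread: 2
  name name name: 2
  small bread old: 2

bread small bread; name name name; small bread old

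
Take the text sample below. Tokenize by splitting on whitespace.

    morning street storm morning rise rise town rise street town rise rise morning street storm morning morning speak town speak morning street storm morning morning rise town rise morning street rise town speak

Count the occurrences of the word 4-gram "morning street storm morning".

3

Scanning the 30 overlapping 4-gram windows for "morning street storm morning":
  position 1–4: morning street storm morning
  position 13–16: morning street storm morning
  position 21–24: morning street storm morning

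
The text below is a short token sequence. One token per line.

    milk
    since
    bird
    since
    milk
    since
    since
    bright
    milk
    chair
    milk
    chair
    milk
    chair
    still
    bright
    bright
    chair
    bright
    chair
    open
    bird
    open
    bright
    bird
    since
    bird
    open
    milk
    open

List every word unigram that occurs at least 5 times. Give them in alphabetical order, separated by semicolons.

Unigram counts meeting the condition (at least 5 times):
  bright: 5
  chair: 5
  milk: 6
  since: 5

bright; chair; milk; since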